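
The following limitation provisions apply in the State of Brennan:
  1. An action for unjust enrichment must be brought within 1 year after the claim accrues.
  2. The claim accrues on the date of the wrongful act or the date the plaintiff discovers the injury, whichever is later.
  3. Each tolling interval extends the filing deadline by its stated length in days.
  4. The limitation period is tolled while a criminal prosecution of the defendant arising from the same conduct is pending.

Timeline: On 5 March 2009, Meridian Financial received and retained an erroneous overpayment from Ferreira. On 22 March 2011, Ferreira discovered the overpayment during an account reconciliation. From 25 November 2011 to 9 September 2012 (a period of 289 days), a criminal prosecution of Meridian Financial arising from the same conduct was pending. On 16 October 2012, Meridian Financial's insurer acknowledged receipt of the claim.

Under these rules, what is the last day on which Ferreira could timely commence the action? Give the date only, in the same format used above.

The claim accrued on 22 March 2011 — the later of the 5 March 2009 act and the 22 March 2011 discovery.
The untolled deadline — 1 year after 22 March 2011 — is 22 March 2012.
The pending criminal prosecution from 25 November 2011 to 9 September 2012 tolled the period for 289 days, extending the deadline to 5 January 2013.
The other events in the timeline have no effect on the limitation period under the stated rules.

5 January 2013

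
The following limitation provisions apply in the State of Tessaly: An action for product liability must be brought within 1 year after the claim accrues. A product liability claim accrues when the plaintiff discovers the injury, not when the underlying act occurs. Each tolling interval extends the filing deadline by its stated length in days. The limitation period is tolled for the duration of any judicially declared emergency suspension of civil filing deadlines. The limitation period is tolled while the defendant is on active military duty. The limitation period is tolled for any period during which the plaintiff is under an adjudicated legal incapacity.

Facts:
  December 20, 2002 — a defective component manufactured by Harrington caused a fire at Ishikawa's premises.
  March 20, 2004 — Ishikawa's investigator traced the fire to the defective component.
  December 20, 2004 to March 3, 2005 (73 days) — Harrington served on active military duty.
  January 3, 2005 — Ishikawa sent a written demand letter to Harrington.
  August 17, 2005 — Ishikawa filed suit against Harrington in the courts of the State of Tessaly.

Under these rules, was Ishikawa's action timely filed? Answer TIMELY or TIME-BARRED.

The claim did not accrue until Ishikawa discovered the injury on March 20, 2004; the December 20, 2002 act date does not start the clock under the stated rule.
The untolled deadline — 1 year after March 20, 2004 — is March 20, 2005.
The period was tolled for 73 days by the defendant's active military service (December 20, 2004 to March 3, 2005), pushing the deadline to June 1, 2005.
The other events in the timeline have no effect on the limitation period under the stated rules.
The August 17, 2005 filing falls after the June 1, 2005 deadline; the claim is time-barred.

TIME-BARRED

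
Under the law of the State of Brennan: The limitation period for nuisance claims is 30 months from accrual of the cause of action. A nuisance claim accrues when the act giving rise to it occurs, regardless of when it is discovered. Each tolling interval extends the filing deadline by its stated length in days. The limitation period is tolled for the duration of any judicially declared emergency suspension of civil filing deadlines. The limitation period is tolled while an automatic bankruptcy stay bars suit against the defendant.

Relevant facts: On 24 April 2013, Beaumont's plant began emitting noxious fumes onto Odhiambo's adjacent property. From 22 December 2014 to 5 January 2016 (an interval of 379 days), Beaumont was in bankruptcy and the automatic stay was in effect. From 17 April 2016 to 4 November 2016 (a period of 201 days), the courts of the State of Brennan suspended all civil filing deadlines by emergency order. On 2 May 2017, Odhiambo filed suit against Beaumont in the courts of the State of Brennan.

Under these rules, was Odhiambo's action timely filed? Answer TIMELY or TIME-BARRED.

TIMELY

The cause of action accrued on 24 April 2013, the date of the act.
30 months from 24 April 2013 is 24 October 2015.
The period was tolled for 379 days by the automatic bankruptcy stay (22 December 2014 to 5 January 2016), pushing the deadline to 6 November 2016.
The emergency suspension of filing deadlines from 17 April 2016 to 4 November 2016 tolled the period for 201 days, extending the deadline to 26 May 2017.
Odhiambo filed on 2 May 2017, before the 26 May 2017 deadline, so the action is timely.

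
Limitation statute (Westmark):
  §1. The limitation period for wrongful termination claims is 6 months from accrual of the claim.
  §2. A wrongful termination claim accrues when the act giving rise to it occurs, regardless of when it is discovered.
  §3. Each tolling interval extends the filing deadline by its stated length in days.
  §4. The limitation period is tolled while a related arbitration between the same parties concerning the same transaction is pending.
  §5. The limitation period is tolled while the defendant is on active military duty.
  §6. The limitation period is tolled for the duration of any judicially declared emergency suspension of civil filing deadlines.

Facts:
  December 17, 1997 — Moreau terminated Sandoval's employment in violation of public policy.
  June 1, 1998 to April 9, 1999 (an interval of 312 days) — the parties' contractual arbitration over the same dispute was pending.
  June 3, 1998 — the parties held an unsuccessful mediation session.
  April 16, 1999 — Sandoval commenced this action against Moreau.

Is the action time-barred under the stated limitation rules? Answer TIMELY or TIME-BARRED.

TIMELY

The claim accrued on December 17, 1997, the date of the act.
The untolled deadline — 6 months after December 17, 1997 — is June 17, 1998.
The pending related arbitration from June 1, 1998 to April 9, 1999 tolled the period for 312 days, extending the deadline to April 25, 1999.
Nothing else in the chronology tolls or restarts the period.
Sandoval filed on April 16, 1999, before the April 25, 1999 deadline, so the action is timely.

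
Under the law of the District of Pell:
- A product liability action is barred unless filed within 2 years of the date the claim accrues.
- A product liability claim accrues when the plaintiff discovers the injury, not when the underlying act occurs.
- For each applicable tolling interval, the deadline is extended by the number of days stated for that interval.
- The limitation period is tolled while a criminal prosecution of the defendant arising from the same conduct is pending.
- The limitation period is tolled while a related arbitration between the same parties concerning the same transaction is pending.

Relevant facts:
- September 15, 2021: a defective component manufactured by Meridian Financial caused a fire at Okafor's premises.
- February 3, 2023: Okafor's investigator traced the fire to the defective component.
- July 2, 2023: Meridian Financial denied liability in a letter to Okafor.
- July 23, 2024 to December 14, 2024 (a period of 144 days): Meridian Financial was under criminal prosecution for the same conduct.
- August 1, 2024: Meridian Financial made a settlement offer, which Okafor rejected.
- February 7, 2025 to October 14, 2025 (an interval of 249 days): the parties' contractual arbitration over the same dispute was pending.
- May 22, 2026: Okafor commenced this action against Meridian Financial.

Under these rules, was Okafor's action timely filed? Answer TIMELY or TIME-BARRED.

TIME-BARRED

Accrual is tied to discovery, so the period began on February 3, 2023 rather than on September 15, 2021 when the act occurred.
2 years from February 3, 2023 is February 3, 2025.
The pending criminal prosecution from July 23, 2024 to December 14, 2024 tolled the period for 144 days, extending the deadline to June 27, 2025.
The period was tolled for 249 days by the pending related arbitration (February 7, 2025 to October 14, 2025), pushing the deadline to March 3, 2026.
Nothing else in the chronology tolls or restarts the period.
Okafor filed on May 22, 2026, after the March 3, 2026 deadline, so the action is time-barred.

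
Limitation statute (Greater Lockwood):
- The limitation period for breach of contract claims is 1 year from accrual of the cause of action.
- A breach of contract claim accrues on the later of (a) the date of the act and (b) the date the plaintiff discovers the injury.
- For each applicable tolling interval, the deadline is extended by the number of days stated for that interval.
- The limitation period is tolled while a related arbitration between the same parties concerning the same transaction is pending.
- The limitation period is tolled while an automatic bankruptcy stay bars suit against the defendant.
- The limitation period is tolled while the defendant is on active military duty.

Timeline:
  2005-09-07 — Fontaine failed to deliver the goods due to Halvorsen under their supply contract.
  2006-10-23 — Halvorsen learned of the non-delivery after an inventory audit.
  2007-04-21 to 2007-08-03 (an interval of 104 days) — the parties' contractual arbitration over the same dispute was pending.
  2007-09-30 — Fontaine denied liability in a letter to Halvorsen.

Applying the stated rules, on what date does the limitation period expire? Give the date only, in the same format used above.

2008-02-04

Taking the later of the act (2005-09-07) and discovery (2006-10-23), the claim accrued on 2006-10-23.
1 year from 2006-10-23 is 2007-10-23.
The period was tolled for 104 days by the pending related arbitration (2007-04-21 to 2007-08-03), pushing the deadline to 2008-02-04.
The other events in the timeline have no effect on the limitation period under the stated rules.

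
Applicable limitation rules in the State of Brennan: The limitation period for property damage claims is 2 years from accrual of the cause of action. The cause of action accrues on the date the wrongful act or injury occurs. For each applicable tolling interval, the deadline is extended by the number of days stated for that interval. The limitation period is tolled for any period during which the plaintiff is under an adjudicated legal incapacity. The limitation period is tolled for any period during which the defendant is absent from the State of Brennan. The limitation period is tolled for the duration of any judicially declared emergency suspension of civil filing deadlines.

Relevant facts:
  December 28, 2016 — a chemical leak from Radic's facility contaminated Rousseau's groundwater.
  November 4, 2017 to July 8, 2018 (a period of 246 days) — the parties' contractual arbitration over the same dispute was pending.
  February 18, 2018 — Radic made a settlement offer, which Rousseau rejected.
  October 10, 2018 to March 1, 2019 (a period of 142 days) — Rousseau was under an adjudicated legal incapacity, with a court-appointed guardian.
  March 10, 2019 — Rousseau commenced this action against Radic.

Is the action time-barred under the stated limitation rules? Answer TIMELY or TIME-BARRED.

TIMELY

The claim accrued on December 28, 2016, when the wrongful act occurred.
The untolled deadline — 2 years after December 28, 2016 — is December 28, 2018.
The period was tolled for 142 days by the plaintiff's legal incapacity (October 10, 2018 to March 1, 2019), pushing the deadline to May 19, 2019.
The pending related arbitration from November 4, 2017 to July 8, 2018 does not toll the period, because no stated rule makes a pending arbitration a tolling event.
Nothing else in the chronology tolls or restarts the period.
The March 10, 2019 filing precedes the May 19, 2019 deadline; the claim is timely.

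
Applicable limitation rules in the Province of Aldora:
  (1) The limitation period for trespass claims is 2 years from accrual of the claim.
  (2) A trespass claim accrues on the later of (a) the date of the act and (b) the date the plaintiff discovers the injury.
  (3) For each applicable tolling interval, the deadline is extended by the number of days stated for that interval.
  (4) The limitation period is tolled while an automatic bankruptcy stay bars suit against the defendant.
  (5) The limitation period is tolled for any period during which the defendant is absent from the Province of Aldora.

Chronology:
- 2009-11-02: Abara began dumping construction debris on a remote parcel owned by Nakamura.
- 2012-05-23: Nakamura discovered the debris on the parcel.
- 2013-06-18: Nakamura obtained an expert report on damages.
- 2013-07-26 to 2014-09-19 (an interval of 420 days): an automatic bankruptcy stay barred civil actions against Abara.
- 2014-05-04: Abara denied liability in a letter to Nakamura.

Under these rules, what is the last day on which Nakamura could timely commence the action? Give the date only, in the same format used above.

Taking the later of the act (2009-11-02) and discovery (2012-05-23), the claim accrued on 2012-05-23.
Adding the 2 years base period to 2012-05-23 gives a deadline of 2014-05-23, before any tolling.
The period was tolled for 420 days by the automatic bankruptcy stay (2013-07-26 to 2014-09-19), pushing the deadline to 2015-07-17.
Nothing else in the chronology tolls or restarts the period.

2015-07-17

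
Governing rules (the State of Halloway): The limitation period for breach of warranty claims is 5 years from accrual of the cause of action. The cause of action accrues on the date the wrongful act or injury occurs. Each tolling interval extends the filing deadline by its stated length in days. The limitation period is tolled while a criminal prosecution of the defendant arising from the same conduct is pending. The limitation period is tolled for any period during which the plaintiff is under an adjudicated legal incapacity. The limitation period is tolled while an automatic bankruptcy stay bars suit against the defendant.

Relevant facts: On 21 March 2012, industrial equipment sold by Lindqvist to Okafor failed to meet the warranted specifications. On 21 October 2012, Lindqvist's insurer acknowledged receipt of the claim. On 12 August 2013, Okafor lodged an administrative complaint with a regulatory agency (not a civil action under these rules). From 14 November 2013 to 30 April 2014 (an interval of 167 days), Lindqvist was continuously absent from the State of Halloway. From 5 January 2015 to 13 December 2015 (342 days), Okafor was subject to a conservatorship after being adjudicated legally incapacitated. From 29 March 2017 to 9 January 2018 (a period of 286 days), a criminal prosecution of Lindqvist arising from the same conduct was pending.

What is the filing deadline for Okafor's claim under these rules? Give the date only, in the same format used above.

9 December 2018

The cause of action accrued on 21 March 2012, the date of the act.
Adding the 5 years base period to 21 March 2012 gives a deadline of 21 March 2017, before any tolling.
Because the plaintiff's legal incapacity ran from 5 January 2015 to 13 December 2015, the deadline is extended by 342 days to 26 February 2018.
Because the pending criminal prosecution ran from 29 March 2017 to 9 January 2018, the deadline is extended by 286 days to 9 December 2018.
The defendant's absence from the jurisdiction from 14 November 2013 to 30 April 2014 does not toll the period, because no stated rule makes the defendant's absence a tolling event.
None of the other events listed affects the running of the period under the stated rules.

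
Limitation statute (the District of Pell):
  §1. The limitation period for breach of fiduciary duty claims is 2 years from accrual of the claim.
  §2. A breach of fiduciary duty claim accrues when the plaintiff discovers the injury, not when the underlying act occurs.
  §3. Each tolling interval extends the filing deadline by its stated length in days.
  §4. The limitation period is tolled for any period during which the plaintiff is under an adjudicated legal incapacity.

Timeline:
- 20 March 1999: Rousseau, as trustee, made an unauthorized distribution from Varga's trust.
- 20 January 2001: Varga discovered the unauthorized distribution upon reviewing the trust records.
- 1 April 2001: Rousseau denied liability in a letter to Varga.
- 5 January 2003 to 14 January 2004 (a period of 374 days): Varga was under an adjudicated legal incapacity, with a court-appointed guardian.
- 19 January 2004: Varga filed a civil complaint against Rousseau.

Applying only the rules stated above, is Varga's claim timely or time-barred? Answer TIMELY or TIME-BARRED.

TIMELY

The claim did not accrue until Varga discovered the injury on 20 January 2001; the 20 March 1999 act date does not start the clock under the stated rule.
The untolled deadline — 2 years after 20 January 2001 — is 20 January 2003.
The plaintiff's legal incapacity from 5 January 2003 to 14 January 2004 tolled the period for 374 days, extending the deadline to 29 January 2004.
Nothing else in the chronology tolls or restarts the period.
Varga filed on 19 January 2004, before the 29 January 2004 deadline, so the action is timely.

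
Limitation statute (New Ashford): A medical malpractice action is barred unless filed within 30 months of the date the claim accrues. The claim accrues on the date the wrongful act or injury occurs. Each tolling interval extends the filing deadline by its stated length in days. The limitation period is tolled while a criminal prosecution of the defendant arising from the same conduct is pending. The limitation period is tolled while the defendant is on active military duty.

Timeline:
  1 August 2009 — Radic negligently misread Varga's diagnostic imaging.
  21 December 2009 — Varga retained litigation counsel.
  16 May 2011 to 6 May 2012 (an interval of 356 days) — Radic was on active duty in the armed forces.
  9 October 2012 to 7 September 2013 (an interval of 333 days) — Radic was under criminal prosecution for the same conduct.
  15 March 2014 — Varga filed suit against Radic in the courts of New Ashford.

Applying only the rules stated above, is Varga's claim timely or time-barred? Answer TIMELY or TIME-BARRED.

TIME-BARRED

The claim accrued on 1 August 2009, when the wrongful act occurred.
Adding the 30 months base period to 1 August 2009 gives a deadline of 1 February 2012, before any tolling.
Because the defendant's active military service ran from 16 May 2011 to 6 May 2012, the deadline is extended by 356 days to 22 January 2013.
The period was tolled for 333 days by the pending criminal prosecution (9 October 2012 to 7 September 2013), pushing the deadline to 21 December 2013.
Nothing else in the chronology tolls or restarts the period.
Filing on 15 March 2014 missed the 21 December 2013 deadline — the action is time-barred.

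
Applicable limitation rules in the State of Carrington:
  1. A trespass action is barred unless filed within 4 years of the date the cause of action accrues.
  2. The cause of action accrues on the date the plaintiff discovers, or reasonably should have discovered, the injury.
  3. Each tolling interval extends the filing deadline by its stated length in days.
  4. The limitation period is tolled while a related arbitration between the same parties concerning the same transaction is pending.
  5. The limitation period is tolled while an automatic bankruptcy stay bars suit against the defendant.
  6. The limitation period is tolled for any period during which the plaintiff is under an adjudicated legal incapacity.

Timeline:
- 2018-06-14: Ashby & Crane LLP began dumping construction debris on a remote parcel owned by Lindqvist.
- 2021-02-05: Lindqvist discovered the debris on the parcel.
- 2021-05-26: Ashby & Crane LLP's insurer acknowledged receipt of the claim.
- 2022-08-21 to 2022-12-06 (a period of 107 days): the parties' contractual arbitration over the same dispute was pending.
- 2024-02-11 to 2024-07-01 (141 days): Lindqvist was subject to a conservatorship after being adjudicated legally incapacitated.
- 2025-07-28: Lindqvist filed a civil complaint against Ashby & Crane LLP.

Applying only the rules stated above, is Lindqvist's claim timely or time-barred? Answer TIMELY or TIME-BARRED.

Accrual is tied to discovery, so the period began on 2021-02-05 rather than on 2018-06-14 when the act occurred.
Adding the 4 years base period to 2021-02-05 gives a deadline of 2025-02-05, before any tolling.
The pending related arbitration from 2022-08-21 to 2022-12-06 tolled the period for 107 days, extending the deadline to 2025-05-23.
The period was tolled for 141 days by the plaintiff's legal incapacity (2024-02-11 to 2024-07-01), pushing the deadline to 2025-10-11.
The other events in the timeline have no effect on the limitation period under the stated rules.
The 2025-07-28 filing precedes the 2025-10-11 deadline; the claim is timely.

TIMELY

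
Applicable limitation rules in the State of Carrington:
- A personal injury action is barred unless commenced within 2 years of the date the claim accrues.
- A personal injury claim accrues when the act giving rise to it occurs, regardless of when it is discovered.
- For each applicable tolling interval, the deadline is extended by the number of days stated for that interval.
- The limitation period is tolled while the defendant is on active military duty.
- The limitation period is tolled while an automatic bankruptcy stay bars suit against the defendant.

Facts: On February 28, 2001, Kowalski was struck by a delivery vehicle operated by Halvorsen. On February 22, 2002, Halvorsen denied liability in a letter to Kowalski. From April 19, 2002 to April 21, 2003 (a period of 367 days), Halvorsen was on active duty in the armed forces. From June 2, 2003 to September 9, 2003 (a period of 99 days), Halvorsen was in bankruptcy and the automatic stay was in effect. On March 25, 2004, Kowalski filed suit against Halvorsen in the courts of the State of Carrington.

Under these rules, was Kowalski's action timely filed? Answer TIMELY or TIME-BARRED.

The limitation period began to run on February 28, 2001.
Adding the 2 years base period to February 28, 2001 gives a deadline of February 28, 2003, before any tolling.
Because the defendant's active military service ran from April 19, 2002 to April 21, 2003, the deadline is extended by 367 days to March 1, 2004.
Because the automatic bankruptcy stay ran from June 2, 2003 to September 9, 2003, the deadline is extended by 99 days to June 8, 2004.
None of the other events listed affects the running of the period under the stated rules.
Kowalski filed on March 25, 2004, before the June 8, 2004 deadline, so the action is timely.

TIMELY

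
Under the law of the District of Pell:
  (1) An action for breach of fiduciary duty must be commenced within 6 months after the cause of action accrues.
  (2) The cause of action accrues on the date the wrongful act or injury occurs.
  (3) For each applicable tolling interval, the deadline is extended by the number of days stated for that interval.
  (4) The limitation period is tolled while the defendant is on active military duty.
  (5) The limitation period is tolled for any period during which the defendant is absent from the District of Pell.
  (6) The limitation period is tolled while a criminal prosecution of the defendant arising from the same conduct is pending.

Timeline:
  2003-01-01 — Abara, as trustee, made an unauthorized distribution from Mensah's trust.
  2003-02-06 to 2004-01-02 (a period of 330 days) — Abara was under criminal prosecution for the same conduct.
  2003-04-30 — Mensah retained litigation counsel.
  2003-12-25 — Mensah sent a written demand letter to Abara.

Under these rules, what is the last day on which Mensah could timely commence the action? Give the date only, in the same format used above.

The cause of action accrued on 2003-01-01, the date of the act.
The untolled deadline — 6 months after 2003-01-01 — is 2003-07-01.
The period was tolled for 330 days by the pending criminal prosecution (2003-02-06 to 2004-01-02), pushing the deadline to 2004-05-26.
Nothing else in the chronology tolls or restarts the period.

2004-05-26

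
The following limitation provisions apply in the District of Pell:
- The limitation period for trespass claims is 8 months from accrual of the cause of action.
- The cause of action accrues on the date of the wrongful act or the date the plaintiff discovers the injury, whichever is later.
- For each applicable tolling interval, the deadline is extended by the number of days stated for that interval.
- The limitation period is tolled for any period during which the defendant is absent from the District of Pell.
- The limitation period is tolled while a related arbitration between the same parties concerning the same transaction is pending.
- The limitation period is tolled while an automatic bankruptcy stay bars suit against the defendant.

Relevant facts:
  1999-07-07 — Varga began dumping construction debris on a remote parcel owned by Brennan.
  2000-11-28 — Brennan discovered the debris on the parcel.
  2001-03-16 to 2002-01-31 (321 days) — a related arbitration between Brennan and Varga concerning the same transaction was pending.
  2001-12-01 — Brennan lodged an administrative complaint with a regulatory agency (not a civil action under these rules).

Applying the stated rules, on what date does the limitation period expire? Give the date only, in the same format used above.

The claim accrued on 2000-11-28 — the later of the 1999-07-07 act and the 2000-11-28 discovery.
8 months from 2000-11-28 is 2001-07-28.
The period was tolled for 321 days by the pending related arbitration (2001-03-16 to 2002-01-31), pushing the deadline to 2002-06-14.
The other events in the timeline have no effect on the limitation period under the stated rules.

2002-06-14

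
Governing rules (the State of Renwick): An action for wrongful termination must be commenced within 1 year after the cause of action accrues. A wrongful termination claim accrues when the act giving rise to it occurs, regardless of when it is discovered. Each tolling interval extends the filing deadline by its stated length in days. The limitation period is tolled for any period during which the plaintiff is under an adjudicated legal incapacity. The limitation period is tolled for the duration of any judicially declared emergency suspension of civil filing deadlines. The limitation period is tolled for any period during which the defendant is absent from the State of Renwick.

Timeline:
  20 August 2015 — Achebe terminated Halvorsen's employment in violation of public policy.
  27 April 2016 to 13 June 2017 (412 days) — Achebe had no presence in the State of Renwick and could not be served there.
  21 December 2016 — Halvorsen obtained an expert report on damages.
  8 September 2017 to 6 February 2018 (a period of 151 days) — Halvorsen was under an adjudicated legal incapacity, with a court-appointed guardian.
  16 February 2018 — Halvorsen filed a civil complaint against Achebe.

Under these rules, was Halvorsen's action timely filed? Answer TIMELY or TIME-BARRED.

The cause of action accrued on 20 August 2015, the date of the act.
The untolled deadline — 1 year after 20 August 2015 — is 20 August 2016.
Because the defendant's absence from the jurisdiction ran from 27 April 2016 to 13 June 2017, the deadline is extended by 412 days to 6 October 2017.
The period was tolled for 151 days by the plaintiff's legal incapacity (8 September 2017 to 6 February 2018), pushing the deadline to 6 March 2018.
Nothing else in the chronology tolls or restarts the period.
Filing on 16 February 2018 beat the 6 March 2018 deadline — the action is timely.

TIMELY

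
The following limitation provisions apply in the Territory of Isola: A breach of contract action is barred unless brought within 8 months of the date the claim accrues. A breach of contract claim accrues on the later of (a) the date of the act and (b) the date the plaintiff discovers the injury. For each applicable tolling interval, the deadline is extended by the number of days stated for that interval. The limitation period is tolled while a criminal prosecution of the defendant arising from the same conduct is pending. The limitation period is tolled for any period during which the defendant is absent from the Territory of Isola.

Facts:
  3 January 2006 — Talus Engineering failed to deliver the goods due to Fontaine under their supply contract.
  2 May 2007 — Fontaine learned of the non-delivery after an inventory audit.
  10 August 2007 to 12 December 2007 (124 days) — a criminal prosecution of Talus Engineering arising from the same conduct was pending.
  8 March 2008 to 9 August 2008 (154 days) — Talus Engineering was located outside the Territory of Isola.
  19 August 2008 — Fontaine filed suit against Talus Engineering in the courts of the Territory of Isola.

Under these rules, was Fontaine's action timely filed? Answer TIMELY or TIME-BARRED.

TIMELY

Because discovery on 2 May 2007 post-dates the 3 January 2006 act, accrual under the later-of rule falls on 2 May 2007.
Adding the 8 months base period to 2 May 2007 gives a deadline of 2 January 2008, before any tolling.
Because the pending criminal prosecution ran from 10 August 2007 to 12 December 2007, the deadline is extended by 124 days to 5 May 2008.
The period was tolled for 154 days by the defendant's absence from the jurisdiction (8 March 2008 to 9 August 2008), pushing the deadline to 6 October 2008.
Fontaine filed on 19 August 2008, before the 6 October 2008 deadline, so the action is timely.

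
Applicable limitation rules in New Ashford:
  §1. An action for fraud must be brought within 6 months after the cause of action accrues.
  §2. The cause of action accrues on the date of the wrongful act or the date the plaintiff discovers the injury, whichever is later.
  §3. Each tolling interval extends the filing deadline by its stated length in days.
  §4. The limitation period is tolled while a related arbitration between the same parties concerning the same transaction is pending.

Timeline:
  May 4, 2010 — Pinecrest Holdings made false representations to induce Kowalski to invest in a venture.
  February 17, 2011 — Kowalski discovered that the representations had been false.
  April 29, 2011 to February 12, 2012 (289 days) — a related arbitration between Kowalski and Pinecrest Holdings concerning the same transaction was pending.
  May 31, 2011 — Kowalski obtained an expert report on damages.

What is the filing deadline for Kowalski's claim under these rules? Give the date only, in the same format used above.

June 1, 2012

The claim accrued on February 17, 2011 — the later of the May 4, 2010 act and the February 17, 2011 discovery.
Adding the 6 months base period to February 17, 2011 gives a deadline of August 17, 2011, before any tolling.
The period was tolled for 289 days by the pending related arbitration (April 29, 2011 to February 12, 2012), pushing the deadline to June 1, 2012.
None of the other events listed affects the running of the period under the stated rules.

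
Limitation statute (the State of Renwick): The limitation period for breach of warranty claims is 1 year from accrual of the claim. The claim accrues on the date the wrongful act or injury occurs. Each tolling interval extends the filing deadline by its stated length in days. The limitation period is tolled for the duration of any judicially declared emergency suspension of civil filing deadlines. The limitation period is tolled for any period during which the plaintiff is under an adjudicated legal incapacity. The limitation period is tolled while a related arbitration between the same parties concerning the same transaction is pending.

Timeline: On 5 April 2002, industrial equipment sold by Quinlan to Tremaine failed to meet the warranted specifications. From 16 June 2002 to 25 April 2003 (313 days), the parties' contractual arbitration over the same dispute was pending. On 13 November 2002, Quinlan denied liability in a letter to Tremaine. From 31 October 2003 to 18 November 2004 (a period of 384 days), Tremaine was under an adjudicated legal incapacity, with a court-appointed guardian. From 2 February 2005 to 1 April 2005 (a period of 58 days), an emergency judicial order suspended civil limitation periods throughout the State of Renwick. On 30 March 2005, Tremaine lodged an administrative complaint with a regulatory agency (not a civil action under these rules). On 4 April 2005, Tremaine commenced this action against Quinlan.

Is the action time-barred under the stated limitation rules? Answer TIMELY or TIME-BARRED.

TIMELY

The claim accrued on 5 April 2002, the date of the act.
The untolled deadline — 1 year after 5 April 2002 — is 5 April 2003.
Because the pending related arbitration ran from 16 June 2002 to 25 April 2003, the deadline is extended by 313 days to 12 February 2004.
The period was tolled for 384 days by the plaintiff's legal incapacity (31 October 2003 to 18 November 2004), pushing the deadline to 2 March 2005.
The emergency suspension of filing deadlines from 2 February 2005 to 1 April 2005 tolled the period for 58 days, extending the deadline to 29 April 2005.
Nothing else in the chronology tolls or restarts the period.
Tremaine filed on 4 April 2005, before the 29 April 2005 deadline, so the action is timely.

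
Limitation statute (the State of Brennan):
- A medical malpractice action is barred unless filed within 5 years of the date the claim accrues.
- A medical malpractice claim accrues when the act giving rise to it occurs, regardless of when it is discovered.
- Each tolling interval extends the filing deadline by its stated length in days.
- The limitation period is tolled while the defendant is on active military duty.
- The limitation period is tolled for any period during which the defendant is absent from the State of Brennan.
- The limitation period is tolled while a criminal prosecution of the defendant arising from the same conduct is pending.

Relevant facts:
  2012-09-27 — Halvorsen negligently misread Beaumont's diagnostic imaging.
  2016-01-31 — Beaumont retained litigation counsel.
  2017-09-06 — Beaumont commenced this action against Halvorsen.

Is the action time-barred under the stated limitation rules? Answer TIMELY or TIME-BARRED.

TIMELY

The claim accrued on 2012-09-27, the date of the act.
Adding the 5 years base period to 2012-09-27 gives a deadline of 2017-09-27, before any tolling.
None of the other events listed affects the running of the period under the stated rules.
Beaumont filed on 2017-09-06, before the 2017-09-27 deadline, so the action is timely.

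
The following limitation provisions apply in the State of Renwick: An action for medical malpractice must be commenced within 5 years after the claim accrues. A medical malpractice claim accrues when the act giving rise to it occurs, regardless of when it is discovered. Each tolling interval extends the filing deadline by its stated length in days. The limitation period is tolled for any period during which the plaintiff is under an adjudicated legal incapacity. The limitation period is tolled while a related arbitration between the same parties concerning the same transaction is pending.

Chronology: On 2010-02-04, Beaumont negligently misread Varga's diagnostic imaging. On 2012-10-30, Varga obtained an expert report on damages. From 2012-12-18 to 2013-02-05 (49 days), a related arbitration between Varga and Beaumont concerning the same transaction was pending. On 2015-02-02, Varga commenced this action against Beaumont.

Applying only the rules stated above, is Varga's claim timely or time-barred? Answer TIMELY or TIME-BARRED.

The claim accrued on 2010-02-04, when the wrongful act occurred.
Adding the 5 years base period to 2010-02-04 gives a deadline of 2015-02-04, before any tolling.
The period was tolled for 49 days by the pending related arbitration (2012-12-18 to 2013-02-05), pushing the deadline to 2015-03-25.
None of the other events listed affects the running of the period under the stated rules.
Filing on 2015-02-02 beat the 2015-03-25 deadline — the action is timely.

TIMELY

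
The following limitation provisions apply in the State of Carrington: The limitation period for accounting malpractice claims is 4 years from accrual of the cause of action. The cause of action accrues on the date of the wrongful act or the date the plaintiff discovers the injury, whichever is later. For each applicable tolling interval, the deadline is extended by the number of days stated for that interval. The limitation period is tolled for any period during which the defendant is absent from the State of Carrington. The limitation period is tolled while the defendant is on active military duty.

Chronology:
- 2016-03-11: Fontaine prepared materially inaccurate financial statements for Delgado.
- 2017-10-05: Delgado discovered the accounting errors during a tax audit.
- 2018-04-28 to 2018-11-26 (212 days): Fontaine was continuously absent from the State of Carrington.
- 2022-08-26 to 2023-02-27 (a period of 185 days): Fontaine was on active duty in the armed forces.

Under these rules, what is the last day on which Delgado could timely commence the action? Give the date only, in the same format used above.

2022-05-05

Because discovery on 2017-10-05 post-dates the 2016-03-11 act, accrual under the later-of rule falls on 2017-10-05.
Adding the 4 years base period to 2017-10-05 gives a deadline of 2021-10-05, before any tolling.
Because the defendant's absence from the jurisdiction ran from 2018-04-28 to 2018-11-26, the deadline is extended by 212 days to 2022-05-05.
The defendant's active military service from 2022-08-26 to 2023-02-27 began after the period had already run on 2022-05-05, so it has no tolling effect.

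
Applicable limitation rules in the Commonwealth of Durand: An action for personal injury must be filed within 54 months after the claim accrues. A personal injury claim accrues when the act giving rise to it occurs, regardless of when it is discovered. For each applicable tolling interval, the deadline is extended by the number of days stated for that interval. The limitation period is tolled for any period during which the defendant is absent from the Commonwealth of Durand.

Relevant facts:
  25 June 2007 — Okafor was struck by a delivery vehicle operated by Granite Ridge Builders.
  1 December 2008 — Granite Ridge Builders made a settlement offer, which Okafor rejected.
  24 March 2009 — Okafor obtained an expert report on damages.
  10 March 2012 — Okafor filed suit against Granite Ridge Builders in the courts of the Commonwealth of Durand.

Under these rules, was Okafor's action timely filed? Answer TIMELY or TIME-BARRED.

TIME-BARRED

The claim accrued on 25 June 2007, the date of the act.
54 months from 25 June 2007 is 25 December 2011.
Nothing else in the chronology tolls or restarts the period.
Okafor filed on 10 March 2012, after the 25 December 2011 deadline, so the action is time-barred.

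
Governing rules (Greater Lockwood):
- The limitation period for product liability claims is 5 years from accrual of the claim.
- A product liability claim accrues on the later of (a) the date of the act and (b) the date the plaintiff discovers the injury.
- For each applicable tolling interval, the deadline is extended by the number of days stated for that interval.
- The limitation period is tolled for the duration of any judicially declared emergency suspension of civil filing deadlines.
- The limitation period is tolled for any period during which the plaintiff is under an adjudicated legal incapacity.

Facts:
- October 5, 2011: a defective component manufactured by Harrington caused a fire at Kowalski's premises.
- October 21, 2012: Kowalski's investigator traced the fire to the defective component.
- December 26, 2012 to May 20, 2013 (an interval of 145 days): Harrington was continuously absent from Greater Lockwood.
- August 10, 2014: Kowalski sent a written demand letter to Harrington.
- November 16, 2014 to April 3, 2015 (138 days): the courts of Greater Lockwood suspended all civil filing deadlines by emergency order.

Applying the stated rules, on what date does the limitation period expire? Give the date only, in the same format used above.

March 8, 2018

Because discovery on October 21, 2012 post-dates the October 5, 2011 act, accrual under the later-of rule falls on October 21, 2012.
The untolled deadline — 5 years after October 21, 2012 — is October 21, 2017.
The period was tolled for 138 days by the emergency suspension of filing deadlines (November 16, 2014 to April 3, 2015), pushing the deadline to March 8, 2018.
No stated provision tolls the period for the defendant's absence, so the interval from December 26, 2012 to May 20, 2013 has no effect on the deadline.
None of the other events listed affects the running of the period under the stated rules.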